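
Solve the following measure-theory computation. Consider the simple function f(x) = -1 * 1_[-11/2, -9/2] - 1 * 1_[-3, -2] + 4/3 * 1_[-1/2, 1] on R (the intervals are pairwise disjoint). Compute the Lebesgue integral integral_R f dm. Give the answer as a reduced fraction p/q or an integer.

For a simple function f = sum_i c_i * 1_{A_i} with disjoint A_i,
  integral f dm = sum_i c_i * m(A_i).
Lengths of the A_i:
  m(A_1) = -9/2 - (-11/2) = 1.
  m(A_2) = -2 - (-3) = 1.
  m(A_3) = 1 - (-1/2) = 3/2.
Contributions c_i * m(A_i):
  (-1) * (1) = -1.
  (-1) * (1) = -1.
  (4/3) * (3/2) = 2.
Total: -1 - 1 + 2 = 0.

0


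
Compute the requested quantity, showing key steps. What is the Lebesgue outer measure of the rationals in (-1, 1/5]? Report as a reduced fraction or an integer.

Q cap (-1, 1/5] is countable; list its elements as q_1, q_2, ... . Fix eps > 0 and cover the k-th point by an interval of length eps * 2^(-k). The cover has total length eps * sum_{k>=1} 2^(-k) = eps, so by definition of outer measure m*(Q cap (-1, 1/5]) <= eps. Since eps was arbitrary and m* >= 0, the outer measure is 0.

0


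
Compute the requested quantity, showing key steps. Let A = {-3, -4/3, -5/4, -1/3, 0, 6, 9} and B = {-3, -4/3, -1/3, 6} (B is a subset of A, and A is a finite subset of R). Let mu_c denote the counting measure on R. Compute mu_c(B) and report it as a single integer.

Counting measure assigns mu_c(E) = |E| (number of elements) when E is finite.
B has 4 element(s), so mu_c(B) = 4.

4


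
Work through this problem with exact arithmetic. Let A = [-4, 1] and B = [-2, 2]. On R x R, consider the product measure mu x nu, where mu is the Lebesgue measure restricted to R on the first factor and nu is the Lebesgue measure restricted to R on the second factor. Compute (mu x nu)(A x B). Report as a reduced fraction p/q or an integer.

For a measurable rectangle A x B, the product measure satisfies
  (mu x nu)(A x B) = mu(A) * nu(B).
  mu(A) = 5.
  nu(B) = 4.
  (mu x nu)(A x B) = 5 * 4 = 20.

20


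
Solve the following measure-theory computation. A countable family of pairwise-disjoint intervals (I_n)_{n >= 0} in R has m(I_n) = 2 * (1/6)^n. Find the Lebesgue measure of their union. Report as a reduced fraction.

By countable additivity of the Lebesgue measure on pairwise disjoint measurable sets,
  m(union_{n >= 0} I_n) = sum_{n >= 0} m(I_n) = sum_{n >= 0} a * r^n,
  with a = 2 and r = 1/6.
Since 0 < r = 1/6 < 1, the geometric series converges:
  sum_{n >= 0} a * r^n = a / (1 - r).
  = 2 / (1 - 1/6)
  = 2 / (5/6)
  = 12/5.

12/5


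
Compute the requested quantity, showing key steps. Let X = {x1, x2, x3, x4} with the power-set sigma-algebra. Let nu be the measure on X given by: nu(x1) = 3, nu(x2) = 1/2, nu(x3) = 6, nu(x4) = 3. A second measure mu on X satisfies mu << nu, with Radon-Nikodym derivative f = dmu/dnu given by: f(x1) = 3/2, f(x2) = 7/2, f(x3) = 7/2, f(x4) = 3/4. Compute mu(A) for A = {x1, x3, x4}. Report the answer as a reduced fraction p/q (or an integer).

By the defining property of the Radon-Nikodym derivative, for every measurable set A,
  mu(A) = integral_A f dnu.
Since nu is a discrete measure concentrated on the atoms of X, the integral over A reduces to the sum
  mu(A) = sum_{x in A} f(x) * nu({x}).
Computing each term:
  x1: f(x1) * nu(x1) = 3/2 * 3 = 9/2.
  x3: f(x3) * nu(x3) = 7/2 * 6 = 21.
  x4: f(x4) * nu(x4) = 3/4 * 3 = 9/4.
Summing: mu(A) = 9/2 + 21 + 9/4 = 111/4.

111/4


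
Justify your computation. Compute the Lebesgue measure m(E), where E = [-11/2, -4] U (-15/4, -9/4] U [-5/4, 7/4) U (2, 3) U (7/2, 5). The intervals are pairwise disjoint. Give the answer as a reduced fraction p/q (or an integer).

For pairwise disjoint intervals, m(union_i I_i) = sum_i m(I_i),
and m is invariant under swapping open/closed endpoints (single points have measure 0).
So m(E) = sum_i (b_i - a_i).
  I_1 has length -4 - (-11/2) = 3/2.
  I_2 has length -9/4 - (-15/4) = 3/2.
  I_3 has length 7/4 - (-5/4) = 3.
  I_4 has length 3 - 2 = 1.
  I_5 has length 5 - 7/2 = 3/2.
Summing:
  m(E) = 3/2 + 3/2 + 3 + 1 + 3/2 = 17/2.

17/2


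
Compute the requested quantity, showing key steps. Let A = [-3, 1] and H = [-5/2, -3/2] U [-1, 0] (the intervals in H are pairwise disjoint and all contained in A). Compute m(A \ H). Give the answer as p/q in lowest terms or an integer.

The ambient interval has length m(A) = 1 - (-3) = 4.
Since the holes are disjoint and sit inside A, by finite additivity
  m(H) = sum_i (b_i - a_i), and m(A \ H) = m(A) - m(H).
Computing the hole measures:
  m(H_1) = -3/2 - (-5/2) = 1.
  m(H_2) = 0 - (-1) = 1.
Summed: m(H) = 1 + 1 = 2.
So m(A \ H) = 4 - 2 = 2.

2


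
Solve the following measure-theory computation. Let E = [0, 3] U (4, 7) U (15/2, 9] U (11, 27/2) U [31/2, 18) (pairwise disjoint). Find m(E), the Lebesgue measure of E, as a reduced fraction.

For pairwise disjoint intervals, m(union_i I_i) = sum_i m(I_i),
and m is invariant under swapping open/closed endpoints (single points have measure 0).
So m(E) = sum_i (b_i - a_i).
  I_1 has length 3 - 0 = 3.
  I_2 has length 7 - 4 = 3.
  I_3 has length 9 - 15/2 = 3/2.
  I_4 has length 27/2 - 11 = 5/2.
  I_5 has length 18 - 31/2 = 5/2.
Summing:
  m(E) = 3 + 3 + 3/2 + 5/2 + 5/2 = 25/2.

25/2


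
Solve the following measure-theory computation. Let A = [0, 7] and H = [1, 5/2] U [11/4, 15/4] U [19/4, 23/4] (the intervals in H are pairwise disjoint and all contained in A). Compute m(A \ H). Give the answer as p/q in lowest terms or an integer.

The ambient interval has length m(A) = 7 - 0 = 7.
Since the holes are disjoint and sit inside A, by finite additivity
  m(H) = sum_i (b_i - a_i), and m(A \ H) = m(A) - m(H).
Computing the hole measures:
  m(H_1) = 5/2 - 1 = 3/2.
  m(H_2) = 15/4 - 11/4 = 1.
  m(H_3) = 23/4 - 19/4 = 1.
Summed: m(H) = 3/2 + 1 + 1 = 7/2.
So m(A \ H) = 7 - 7/2 = 7/2.

7/2


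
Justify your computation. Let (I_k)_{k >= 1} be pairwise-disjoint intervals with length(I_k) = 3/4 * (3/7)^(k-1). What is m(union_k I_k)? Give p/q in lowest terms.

By countable additivity of the Lebesgue measure on pairwise disjoint measurable sets,
  m(union_{k >= 1} I_k) = sum_{k >= 1} m(I_k) = sum_{k >= 1} a * r^(k-1),
  with a = 3/4 and r = 3/7.
Since 0 < r = 3/7 < 1, the geometric series converges:
  sum_{k >= 1} a * r^(k-1) = a / (1 - r).
  = 3/4 / (1 - 3/7)
  = 3/4 / (4/7)
  = 21/16.

21/16


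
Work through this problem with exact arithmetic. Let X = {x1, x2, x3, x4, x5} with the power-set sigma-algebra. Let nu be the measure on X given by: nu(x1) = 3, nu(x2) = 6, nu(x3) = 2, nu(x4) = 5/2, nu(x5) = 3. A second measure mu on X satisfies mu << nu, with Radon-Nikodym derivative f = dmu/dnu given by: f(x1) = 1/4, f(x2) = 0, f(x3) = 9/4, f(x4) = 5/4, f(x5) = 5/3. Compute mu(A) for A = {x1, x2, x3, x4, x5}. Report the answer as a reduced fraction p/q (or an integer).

By the defining property of the Radon-Nikodym derivative, for every measurable set A,
  mu(A) = integral_A f dnu.
Since nu is a discrete measure concentrated on the atoms of X, the integral over A reduces to the sum
  mu(A) = sum_{x in A} f(x) * nu({x}).
Computing each term:
  x1: f(x1) * nu(x1) = 1/4 * 3 = 3/4.
  x2: f(x2) * nu(x2) = 0 * 6 = 0.
  x3: f(x3) * nu(x3) = 9/4 * 2 = 9/2.
  x4: f(x4) * nu(x4) = 5/4 * 5/2 = 25/8.
  x5: f(x5) * nu(x5) = 5/3 * 3 = 5.
Summing: mu(A) = 3/4 + 0 + 9/2 + 25/8 + 5 = 107/8.

107/8


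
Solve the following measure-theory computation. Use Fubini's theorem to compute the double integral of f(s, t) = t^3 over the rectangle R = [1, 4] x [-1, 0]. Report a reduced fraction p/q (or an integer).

f(s, t) is a tensor product of a function of s and a function of t, and both factors are bounded continuous (hence Lebesgue integrable) on the rectangle, so Fubini's theorem applies:
  integral_R f d(m x m) = (integral_a1^b1 1 ds) * (integral_a2^b2 t^3 dt).
Inner integral in s: integral_{1}^{4} 1 ds = (4^1 - 1^1)/1
  = 3.
Inner integral in t: integral_{-1}^{0} t^3 dt = (0^4 - (-1)^4)/4
  = -1/4.
Product: (3) * (-1/4) = -3/4.

-3/4


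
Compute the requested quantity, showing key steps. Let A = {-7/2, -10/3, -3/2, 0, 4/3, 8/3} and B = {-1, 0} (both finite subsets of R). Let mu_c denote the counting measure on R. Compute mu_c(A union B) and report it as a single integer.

Counting measure on a finite set equals cardinality. By inclusion-exclusion, |A union B| = |A| + |B| - |A cap B|.
|A| = 6, |B| = 2, |A cap B| = 1.
So mu_c(A union B) = 6 + 2 - 1 = 7.

7


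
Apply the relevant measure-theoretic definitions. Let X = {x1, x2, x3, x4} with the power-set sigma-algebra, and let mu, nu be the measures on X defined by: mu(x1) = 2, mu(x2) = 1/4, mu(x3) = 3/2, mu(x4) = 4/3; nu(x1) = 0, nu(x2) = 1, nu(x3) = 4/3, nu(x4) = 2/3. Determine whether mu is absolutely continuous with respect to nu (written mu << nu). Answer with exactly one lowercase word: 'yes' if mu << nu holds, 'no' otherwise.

mu << nu means: every nu-null measurable set is also mu-null; equivalently, for every atom x, if nu({x}) = 0 then mu({x}) = 0.
Checking each atom:
  x1: nu = 0, mu = 2 > 0 -> violates mu << nu.
  x2: nu = 1 > 0 -> no constraint.
  x3: nu = 4/3 > 0 -> no constraint.
  x4: nu = 2/3 > 0 -> no constraint.
The atom(s) x1 violate the condition (nu = 0 but mu > 0). Therefore mu is NOT absolutely continuous w.r.t. nu.

no


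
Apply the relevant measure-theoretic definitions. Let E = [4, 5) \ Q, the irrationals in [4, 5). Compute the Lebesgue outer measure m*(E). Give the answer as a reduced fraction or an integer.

The interval I = [4, 5) has m(I) = 5 - 4 = 1 (endpoints are measure-zero, so open/closed/half-open agree). Write I = (I cap Q) u (I \ Q). The rationals in I are countable, so m*(I cap Q) = 0 (cover each rational by intervals whose total length is arbitrarily small). By countable subadditivity m*(I) <= m*(I cap Q) + m*(I \ Q), hence m*(I \ Q) >= m(I) = 1. The reverse inequality m*(I \ Q) <= m*(I) = 1 is trivial since (I \ Q) is a subset of I. Therefore m*(I \ Q) = 1.

1


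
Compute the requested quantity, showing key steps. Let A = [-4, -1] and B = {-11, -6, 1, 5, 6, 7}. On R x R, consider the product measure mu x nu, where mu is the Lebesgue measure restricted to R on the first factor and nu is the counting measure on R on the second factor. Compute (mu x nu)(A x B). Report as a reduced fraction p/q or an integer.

For a measurable rectangle A x B, the product measure satisfies
  (mu x nu)(A x B) = mu(A) * nu(B).
  mu(A) = 3.
  nu(B) = 6.
  (mu x nu)(A x B) = 3 * 6 = 18.

18


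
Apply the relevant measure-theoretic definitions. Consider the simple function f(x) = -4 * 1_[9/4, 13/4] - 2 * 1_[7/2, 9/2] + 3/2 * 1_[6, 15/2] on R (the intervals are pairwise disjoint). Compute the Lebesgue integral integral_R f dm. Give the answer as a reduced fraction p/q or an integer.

For a simple function f = sum_i c_i * 1_{A_i} with disjoint A_i,
  integral f dm = sum_i c_i * m(A_i).
Lengths of the A_i:
  m(A_1) = 13/4 - 9/4 = 1.
  m(A_2) = 9/2 - 7/2 = 1.
  m(A_3) = 15/2 - 6 = 3/2.
Contributions c_i * m(A_i):
  (-4) * (1) = -4.
  (-2) * (1) = -2.
  (3/2) * (3/2) = 9/4.
Total: -4 - 2 + 9/4 = -15/4.

-15/4


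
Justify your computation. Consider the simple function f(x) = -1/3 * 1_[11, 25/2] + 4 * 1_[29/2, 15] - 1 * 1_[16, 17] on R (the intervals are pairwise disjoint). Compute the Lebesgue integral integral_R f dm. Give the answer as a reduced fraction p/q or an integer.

For a simple function f = sum_i c_i * 1_{A_i} with disjoint A_i,
  integral f dm = sum_i c_i * m(A_i).
Lengths of the A_i:
  m(A_1) = 25/2 - 11 = 3/2.
  m(A_2) = 15 - 29/2 = 1/2.
  m(A_3) = 17 - 16 = 1.
Contributions c_i * m(A_i):
  (-1/3) * (3/2) = -1/2.
  (4) * (1/2) = 2.
  (-1) * (1) = -1.
Total: -1/2 + 2 - 1 = 1/2.

1/2


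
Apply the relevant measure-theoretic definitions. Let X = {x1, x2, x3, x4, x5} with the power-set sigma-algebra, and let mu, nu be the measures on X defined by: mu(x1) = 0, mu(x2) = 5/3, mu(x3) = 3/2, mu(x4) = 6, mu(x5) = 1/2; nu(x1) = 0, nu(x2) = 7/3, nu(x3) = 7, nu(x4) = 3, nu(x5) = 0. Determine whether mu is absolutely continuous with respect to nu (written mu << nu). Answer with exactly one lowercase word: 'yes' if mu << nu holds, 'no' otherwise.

mu << nu means: every nu-null measurable set is also mu-null; equivalently, for every atom x, if nu({x}) = 0 then mu({x}) = 0.
Checking each atom:
  x1: nu = 0, mu = 0 -> consistent with mu << nu.
  x2: nu = 7/3 > 0 -> no constraint.
  x3: nu = 7 > 0 -> no constraint.
  x4: nu = 3 > 0 -> no constraint.
  x5: nu = 0, mu = 1/2 > 0 -> violates mu << nu.
The atom(s) x5 violate the condition (nu = 0 but mu > 0). Therefore mu is NOT absolutely continuous w.r.t. nu.

no


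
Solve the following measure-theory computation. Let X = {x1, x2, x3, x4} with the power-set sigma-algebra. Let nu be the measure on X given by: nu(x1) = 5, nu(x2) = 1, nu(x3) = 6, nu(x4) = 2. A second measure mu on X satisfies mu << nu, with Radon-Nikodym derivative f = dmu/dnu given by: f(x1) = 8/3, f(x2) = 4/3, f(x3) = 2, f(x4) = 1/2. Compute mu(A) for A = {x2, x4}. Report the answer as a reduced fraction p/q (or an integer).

By the defining property of the Radon-Nikodym derivative, for every measurable set A,
  mu(A) = integral_A f dnu.
Since nu is a discrete measure concentrated on the atoms of X, the integral over A reduces to the sum
  mu(A) = sum_{x in A} f(x) * nu({x}).
Computing each term:
  x2: f(x2) * nu(x2) = 4/3 * 1 = 4/3.
  x4: f(x4) * nu(x4) = 1/2 * 2 = 1.
Summing: mu(A) = 4/3 + 1 = 7/3.

7/3


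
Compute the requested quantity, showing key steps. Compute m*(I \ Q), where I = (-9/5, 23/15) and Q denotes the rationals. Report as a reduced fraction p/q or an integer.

The interval I = (-9/5, 23/15) has m(I) = 23/15 - (-9/5) = 10/3 (endpoints are measure-zero, so open/closed/half-open agree). Write I = (I cap Q) u (I \ Q). The rationals in I are countable, so m*(I cap Q) = 0 (cover each rational by intervals whose total length is arbitrarily small). By countable subadditivity m*(I) <= m*(I cap Q) + m*(I \ Q), hence m*(I \ Q) >= m(I) = 10/3. The reverse inequality m*(I \ Q) <= m*(I) = 10/3 is trivial since (I \ Q) is a subset of I. Therefore m*(I \ Q) = 10/3.

10/3


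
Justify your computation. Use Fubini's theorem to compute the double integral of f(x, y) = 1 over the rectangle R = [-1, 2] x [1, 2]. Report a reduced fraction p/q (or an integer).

f(x, y) is a tensor product of a function of x and a function of y, and both factors are bounded continuous (hence Lebesgue integrable) on the rectangle, so Fubini's theorem applies:
  integral_R f d(m x m) = (integral_a1^b1 1 dx) * (integral_a2^b2 1 dy).
Inner integral in x: integral_{-1}^{2} 1 dx = (2^1 - (-1)^1)/1
  = 3.
Inner integral in y: integral_{1}^{2} 1 dy = (2^1 - 1^1)/1
  = 1.
Product: (3) * (1) = 3.

3


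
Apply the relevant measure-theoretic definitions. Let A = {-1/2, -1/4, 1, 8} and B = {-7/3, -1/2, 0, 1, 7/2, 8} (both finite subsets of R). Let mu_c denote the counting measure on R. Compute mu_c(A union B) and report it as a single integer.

Counting measure on a finite set equals cardinality. By inclusion-exclusion, |A union B| = |A| + |B| - |A cap B|.
|A| = 4, |B| = 6, |A cap B| = 3.
So mu_c(A union B) = 4 + 6 - 3 = 7.

7


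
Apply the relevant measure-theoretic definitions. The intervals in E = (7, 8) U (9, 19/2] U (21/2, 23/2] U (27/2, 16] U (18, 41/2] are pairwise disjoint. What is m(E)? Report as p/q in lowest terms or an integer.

For pairwise disjoint intervals, m(union_i I_i) = sum_i m(I_i),
and m is invariant under swapping open/closed endpoints (single points have measure 0).
So m(E) = sum_i (b_i - a_i).
  I_1 has length 8 - 7 = 1.
  I_2 has length 19/2 - 9 = 1/2.
  I_3 has length 23/2 - 21/2 = 1.
  I_4 has length 16 - 27/2 = 5/2.
  I_5 has length 41/2 - 18 = 5/2.
Summing:
  m(E) = 1 + 1/2 + 1 + 5/2 + 5/2 = 15/2.

15/2


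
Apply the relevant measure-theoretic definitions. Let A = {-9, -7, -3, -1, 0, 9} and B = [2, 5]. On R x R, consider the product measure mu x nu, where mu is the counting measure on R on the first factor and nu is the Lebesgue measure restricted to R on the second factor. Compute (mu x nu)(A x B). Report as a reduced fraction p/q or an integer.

For a measurable rectangle A x B, the product measure satisfies
  (mu x nu)(A x B) = mu(A) * nu(B).
  mu(A) = 6.
  nu(B) = 3.
  (mu x nu)(A x B) = 6 * 3 = 18.

18


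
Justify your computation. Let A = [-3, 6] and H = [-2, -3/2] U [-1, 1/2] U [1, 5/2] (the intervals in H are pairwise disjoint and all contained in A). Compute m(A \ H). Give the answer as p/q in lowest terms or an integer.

The ambient interval has length m(A) = 6 - (-3) = 9.
Since the holes are disjoint and sit inside A, by finite additivity
  m(H) = sum_i (b_i - a_i), and m(A \ H) = m(A) - m(H).
Computing the hole measures:
  m(H_1) = -3/2 - (-2) = 1/2.
  m(H_2) = 1/2 - (-1) = 3/2.
  m(H_3) = 5/2 - 1 = 3/2.
Summed: m(H) = 1/2 + 3/2 + 3/2 = 7/2.
So m(A \ H) = 9 - 7/2 = 11/2.

11/2


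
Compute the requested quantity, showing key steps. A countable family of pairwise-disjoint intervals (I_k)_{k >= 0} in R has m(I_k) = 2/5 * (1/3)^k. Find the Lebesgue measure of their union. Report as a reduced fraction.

By countable additivity of the Lebesgue measure on pairwise disjoint measurable sets,
  m(union_{k >= 0} I_k) = sum_{k >= 0} m(I_k) = sum_{k >= 0} a * r^k,
  with a = 2/5 and r = 1/3.
Since 0 < r = 1/3 < 1, the geometric series converges:
  sum_{k >= 0} a * r^k = a / (1 - r).
  = 2/5 / (1 - 1/3)
  = 2/5 / (2/3)
  = 3/5.

3/5


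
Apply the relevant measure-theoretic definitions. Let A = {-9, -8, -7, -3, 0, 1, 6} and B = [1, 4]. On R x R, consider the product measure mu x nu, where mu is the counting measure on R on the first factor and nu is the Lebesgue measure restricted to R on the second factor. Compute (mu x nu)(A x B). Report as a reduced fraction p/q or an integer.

For a measurable rectangle A x B, the product measure satisfies
  (mu x nu)(A x B) = mu(A) * nu(B).
  mu(A) = 7.
  nu(B) = 3.
  (mu x nu)(A x B) = 7 * 3 = 21.

21


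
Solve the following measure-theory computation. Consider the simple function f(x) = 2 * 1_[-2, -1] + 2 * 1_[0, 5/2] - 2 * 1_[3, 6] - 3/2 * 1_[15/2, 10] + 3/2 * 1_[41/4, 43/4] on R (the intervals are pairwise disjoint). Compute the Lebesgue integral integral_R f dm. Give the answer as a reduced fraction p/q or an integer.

For a simple function f = sum_i c_i * 1_{A_i} with disjoint A_i,
  integral f dm = sum_i c_i * m(A_i).
Lengths of the A_i:
  m(A_1) = -1 - (-2) = 1.
  m(A_2) = 5/2 - 0 = 5/2.
  m(A_3) = 6 - 3 = 3.
  m(A_4) = 10 - 15/2 = 5/2.
  m(A_5) = 43/4 - 41/4 = 1/2.
Contributions c_i * m(A_i):
  (2) * (1) = 2.
  (2) * (5/2) = 5.
  (-2) * (3) = -6.
  (-3/2) * (5/2) = -15/4.
  (3/2) * (1/2) = 3/4.
Total: 2 + 5 - 6 - 15/4 + 3/4 = -2.

-2


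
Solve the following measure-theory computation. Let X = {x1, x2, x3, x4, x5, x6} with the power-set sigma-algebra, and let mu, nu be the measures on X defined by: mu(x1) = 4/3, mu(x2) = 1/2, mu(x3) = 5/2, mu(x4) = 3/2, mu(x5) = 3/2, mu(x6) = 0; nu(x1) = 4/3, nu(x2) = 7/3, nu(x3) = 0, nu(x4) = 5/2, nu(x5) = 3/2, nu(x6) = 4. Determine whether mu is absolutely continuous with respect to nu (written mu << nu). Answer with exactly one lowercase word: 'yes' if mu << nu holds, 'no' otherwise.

mu << nu means: every nu-null measurable set is also mu-null; equivalently, for every atom x, if nu({x}) = 0 then mu({x}) = 0.
Checking each atom:
  x1: nu = 4/3 > 0 -> no constraint.
  x2: nu = 7/3 > 0 -> no constraint.
  x3: nu = 0, mu = 5/2 > 0 -> violates mu << nu.
  x4: nu = 5/2 > 0 -> no constraint.
  x5: nu = 3/2 > 0 -> no constraint.
  x6: nu = 4 > 0 -> no constraint.
The atom(s) x3 violate the condition (nu = 0 but mu > 0). Therefore mu is NOT absolutely continuous w.r.t. nu.

no


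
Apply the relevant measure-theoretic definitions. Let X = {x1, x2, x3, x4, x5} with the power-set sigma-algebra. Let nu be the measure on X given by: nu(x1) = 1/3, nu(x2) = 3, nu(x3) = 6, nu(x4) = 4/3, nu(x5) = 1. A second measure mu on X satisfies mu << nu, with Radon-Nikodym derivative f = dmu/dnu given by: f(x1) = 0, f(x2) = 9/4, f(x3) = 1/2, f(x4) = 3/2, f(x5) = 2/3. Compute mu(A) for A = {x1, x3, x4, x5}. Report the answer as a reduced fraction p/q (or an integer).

By the defining property of the Radon-Nikodym derivative, for every measurable set A,
  mu(A) = integral_A f dnu.
Since nu is a discrete measure concentrated on the atoms of X, the integral over A reduces to the sum
  mu(A) = sum_{x in A} f(x) * nu({x}).
Computing each term:
  x1: f(x1) * nu(x1) = 0 * 1/3 = 0.
  x3: f(x3) * nu(x3) = 1/2 * 6 = 3.
  x4: f(x4) * nu(x4) = 3/2 * 4/3 = 2.
  x5: f(x5) * nu(x5) = 2/3 * 1 = 2/3.
Summing: mu(A) = 0 + 3 + 2 + 2/3 = 17/3.

17/3


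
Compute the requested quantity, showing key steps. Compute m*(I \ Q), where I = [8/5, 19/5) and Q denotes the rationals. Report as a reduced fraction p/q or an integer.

The interval I = [8/5, 19/5) has m(I) = 19/5 - 8/5 = 11/5 (endpoints are measure-zero, so open/closed/half-open agree). Write I = (I cap Q) u (I \ Q). The rationals in I are countable, so m*(I cap Q) = 0 (cover each rational by intervals whose total length is arbitrarily small). By countable subadditivity m*(I) <= m*(I cap Q) + m*(I \ Q), hence m*(I \ Q) >= m(I) = 11/5. The reverse inequality m*(I \ Q) <= m*(I) = 11/5 is trivial since (I \ Q) is a subset of I. Therefore m*(I \ Q) = 11/5.

11/5


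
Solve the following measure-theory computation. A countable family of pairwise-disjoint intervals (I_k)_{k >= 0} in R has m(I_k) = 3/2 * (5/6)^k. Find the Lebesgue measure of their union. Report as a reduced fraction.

By countable additivity of the Lebesgue measure on pairwise disjoint measurable sets,
  m(union_{k >= 0} I_k) = sum_{k >= 0} m(I_k) = sum_{k >= 0} a * r^k,
  with a = 3/2 and r = 5/6.
Since 0 < r = 5/6 < 1, the geometric series converges:
  sum_{k >= 0} a * r^k = a / (1 - r).
  = 3/2 / (1 - 5/6)
  = 3/2 / (1/6)
  = 9.

9


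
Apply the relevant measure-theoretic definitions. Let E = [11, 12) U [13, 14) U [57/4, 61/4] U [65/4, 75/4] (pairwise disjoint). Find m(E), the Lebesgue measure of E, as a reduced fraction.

For pairwise disjoint intervals, m(union_i I_i) = sum_i m(I_i),
and m is invariant under swapping open/closed endpoints (single points have measure 0).
So m(E) = sum_i (b_i - a_i).
  I_1 has length 12 - 11 = 1.
  I_2 has length 14 - 13 = 1.
  I_3 has length 61/4 - 57/4 = 1.
  I_4 has length 75/4 - 65/4 = 5/2.
Summing:
  m(E) = 1 + 1 + 1 + 5/2 = 11/2.

11/2


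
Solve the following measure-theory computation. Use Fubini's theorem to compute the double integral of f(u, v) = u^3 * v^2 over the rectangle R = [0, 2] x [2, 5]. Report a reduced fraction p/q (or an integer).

f(u, v) is a tensor product of a function of u and a function of v, and both factors are bounded continuous (hence Lebesgue integrable) on the rectangle, so Fubini's theorem applies:
  integral_R f d(m x m) = (integral_a1^b1 u^3 du) * (integral_a2^b2 v^2 dv).
Inner integral in u: integral_{0}^{2} u^3 du = (2^4 - 0^4)/4
  = 4.
Inner integral in v: integral_{2}^{5} v^2 dv = (5^3 - 2^3)/3
  = 39.
Product: (4) * (39) = 156.

156


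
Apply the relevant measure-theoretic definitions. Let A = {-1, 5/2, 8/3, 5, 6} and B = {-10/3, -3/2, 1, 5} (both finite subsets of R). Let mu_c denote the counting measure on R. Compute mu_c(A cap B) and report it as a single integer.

Counting measure on a finite set equals cardinality. mu_c(A cap B) = |A cap B| (elements appearing in both).
Enumerating the elements of A that also lie in B gives 1 element(s).
So mu_c(A cap B) = 1.

1


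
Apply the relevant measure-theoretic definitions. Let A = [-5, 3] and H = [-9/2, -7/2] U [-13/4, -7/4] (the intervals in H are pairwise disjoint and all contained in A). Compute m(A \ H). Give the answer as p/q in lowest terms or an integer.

The ambient interval has length m(A) = 3 - (-5) = 8.
Since the holes are disjoint and sit inside A, by finite additivity
  m(H) = sum_i (b_i - a_i), and m(A \ H) = m(A) - m(H).
Computing the hole measures:
  m(H_1) = -7/2 - (-9/2) = 1.
  m(H_2) = -7/4 - (-13/4) = 3/2.
Summed: m(H) = 1 + 3/2 = 5/2.
So m(A \ H) = 8 - 5/2 = 11/2.

11/2


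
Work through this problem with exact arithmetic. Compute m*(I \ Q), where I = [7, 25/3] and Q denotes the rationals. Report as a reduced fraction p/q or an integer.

The interval I = [7, 25/3] has m(I) = 25/3 - 7 = 4/3 (endpoints are measure-zero, so open/closed/half-open agree). Write I = (I cap Q) u (I \ Q). The rationals in I are countable, so m*(I cap Q) = 0 (cover each rational by intervals whose total length is arbitrarily small). By countable subadditivity m*(I) <= m*(I cap Q) + m*(I \ Q), hence m*(I \ Q) >= m(I) = 4/3. The reverse inequality m*(I \ Q) <= m*(I) = 4/3 is trivial since (I \ Q) is a subset of I. Therefore m*(I \ Q) = 4/3.

4/3


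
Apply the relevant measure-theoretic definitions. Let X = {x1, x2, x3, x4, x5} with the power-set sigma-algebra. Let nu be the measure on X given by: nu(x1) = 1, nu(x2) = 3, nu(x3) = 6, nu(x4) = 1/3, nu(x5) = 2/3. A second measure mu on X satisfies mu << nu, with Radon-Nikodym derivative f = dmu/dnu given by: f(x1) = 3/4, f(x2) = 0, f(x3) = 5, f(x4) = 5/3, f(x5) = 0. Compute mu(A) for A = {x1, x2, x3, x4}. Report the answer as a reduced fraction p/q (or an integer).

By the defining property of the Radon-Nikodym derivative, for every measurable set A,
  mu(A) = integral_A f dnu.
Since nu is a discrete measure concentrated on the atoms of X, the integral over A reduces to the sum
  mu(A) = sum_{x in A} f(x) * nu({x}).
Computing each term:
  x1: f(x1) * nu(x1) = 3/4 * 1 = 3/4.
  x2: f(x2) * nu(x2) = 0 * 3 = 0.
  x3: f(x3) * nu(x3) = 5 * 6 = 30.
  x4: f(x4) * nu(x4) = 5/3 * 1/3 = 5/9.
Summing: mu(A) = 3/4 + 0 + 30 + 5/9 = 1127/36.

1127/36


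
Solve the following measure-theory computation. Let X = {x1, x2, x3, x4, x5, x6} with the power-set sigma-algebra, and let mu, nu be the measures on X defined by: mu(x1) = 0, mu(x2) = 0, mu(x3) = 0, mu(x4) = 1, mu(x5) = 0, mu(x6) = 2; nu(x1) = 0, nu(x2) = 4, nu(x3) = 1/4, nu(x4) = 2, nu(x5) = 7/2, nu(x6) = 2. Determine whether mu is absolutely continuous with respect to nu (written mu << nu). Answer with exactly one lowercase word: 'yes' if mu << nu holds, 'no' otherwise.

mu << nu means: every nu-null measurable set is also mu-null; equivalently, for every atom x, if nu({x}) = 0 then mu({x}) = 0.
Checking each atom:
  x1: nu = 0, mu = 0 -> consistent with mu << nu.
  x2: nu = 4 > 0 -> no constraint.
  x3: nu = 1/4 > 0 -> no constraint.
  x4: nu = 2 > 0 -> no constraint.
  x5: nu = 7/2 > 0 -> no constraint.
  x6: nu = 2 > 0 -> no constraint.
No atom violates the condition. Therefore mu << nu.

yes


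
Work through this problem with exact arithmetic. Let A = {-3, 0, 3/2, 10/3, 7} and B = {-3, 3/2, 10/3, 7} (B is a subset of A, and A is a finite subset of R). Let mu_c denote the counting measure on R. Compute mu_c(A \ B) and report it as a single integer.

Counting measure assigns mu_c(E) = |E| (number of elements) when E is finite. For B subset A, A \ B is the set of elements of A not in B, so |A \ B| = |A| - |B|.
|A| = 5, |B| = 4, so mu_c(A \ B) = 5 - 4 = 1.

1


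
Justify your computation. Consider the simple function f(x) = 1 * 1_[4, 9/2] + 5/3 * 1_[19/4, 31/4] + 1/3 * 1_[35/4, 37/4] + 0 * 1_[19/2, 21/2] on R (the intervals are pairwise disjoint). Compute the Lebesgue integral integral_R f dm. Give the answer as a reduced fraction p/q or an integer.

For a simple function f = sum_i c_i * 1_{A_i} with disjoint A_i,
  integral f dm = sum_i c_i * m(A_i).
Lengths of the A_i:
  m(A_1) = 9/2 - 4 = 1/2.
  m(A_2) = 31/4 - 19/4 = 3.
  m(A_3) = 37/4 - 35/4 = 1/2.
  m(A_4) = 21/2 - 19/2 = 1.
Contributions c_i * m(A_i):
  (1) * (1/2) = 1/2.
  (5/3) * (3) = 5.
  (1/3) * (1/2) = 1/6.
  (0) * (1) = 0.
Total: 1/2 + 5 + 1/6 + 0 = 17/3.

17/3


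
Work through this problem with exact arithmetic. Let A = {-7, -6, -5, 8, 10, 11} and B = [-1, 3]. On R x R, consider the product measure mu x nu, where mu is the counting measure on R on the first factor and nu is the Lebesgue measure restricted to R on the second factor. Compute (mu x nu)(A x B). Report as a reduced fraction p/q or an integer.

For a measurable rectangle A x B, the product measure satisfies
  (mu x nu)(A x B) = mu(A) * nu(B).
  mu(A) = 6.
  nu(B) = 4.
  (mu x nu)(A x B) = 6 * 4 = 24.

24


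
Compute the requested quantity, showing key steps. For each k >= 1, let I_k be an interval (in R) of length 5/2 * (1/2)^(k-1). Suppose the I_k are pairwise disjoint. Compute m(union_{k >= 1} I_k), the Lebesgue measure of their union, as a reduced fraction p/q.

By countable additivity of the Lebesgue measure on pairwise disjoint measurable sets,
  m(union_{k >= 1} I_k) = sum_{k >= 1} m(I_k) = sum_{k >= 1} a * r^(k-1),
  with a = 5/2 and r = 1/2.
Since 0 < r = 1/2 < 1, the geometric series converges:
  sum_{k >= 1} a * r^(k-1) = a / (1 - r).
  = 5/2 / (1 - 1/2)
  = 5/2 / (1/2)
  = 5.

5


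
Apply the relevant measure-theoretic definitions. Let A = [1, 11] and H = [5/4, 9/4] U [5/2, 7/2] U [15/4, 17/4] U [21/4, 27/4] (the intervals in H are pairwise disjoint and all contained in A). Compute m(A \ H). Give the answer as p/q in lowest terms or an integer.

The ambient interval has length m(A) = 11 - 1 = 10.
Since the holes are disjoint and sit inside A, by finite additivity
  m(H) = sum_i (b_i - a_i), and m(A \ H) = m(A) - m(H).
Computing the hole measures:
  m(H_1) = 9/4 - 5/4 = 1.
  m(H_2) = 7/2 - 5/2 = 1.
  m(H_3) = 17/4 - 15/4 = 1/2.
  m(H_4) = 27/4 - 21/4 = 3/2.
Summed: m(H) = 1 + 1 + 1/2 + 3/2 = 4.
So m(A \ H) = 10 - 4 = 6.

6


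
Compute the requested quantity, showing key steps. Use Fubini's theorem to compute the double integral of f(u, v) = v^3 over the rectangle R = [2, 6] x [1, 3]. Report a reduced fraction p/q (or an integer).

f(u, v) is a tensor product of a function of u and a function of v, and both factors are bounded continuous (hence Lebesgue integrable) on the rectangle, so Fubini's theorem applies:
  integral_R f d(m x m) = (integral_a1^b1 1 du) * (integral_a2^b2 v^3 dv).
Inner integral in u: integral_{2}^{6} 1 du = (6^1 - 2^1)/1
  = 4.
Inner integral in v: integral_{1}^{3} v^3 dv = (3^4 - 1^4)/4
  = 20.
Product: (4) * (20) = 80.

80


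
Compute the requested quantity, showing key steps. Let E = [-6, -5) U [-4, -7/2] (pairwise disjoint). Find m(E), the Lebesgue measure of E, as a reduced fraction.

For pairwise disjoint intervals, m(union_i I_i) = sum_i m(I_i),
and m is invariant under swapping open/closed endpoints (single points have measure 0).
So m(E) = sum_i (b_i - a_i).
  I_1 has length -5 - (-6) = 1.
  I_2 has length -7/2 - (-4) = 1/2.
Summing:
  m(E) = 1 + 1/2 = 3/2.

3/2


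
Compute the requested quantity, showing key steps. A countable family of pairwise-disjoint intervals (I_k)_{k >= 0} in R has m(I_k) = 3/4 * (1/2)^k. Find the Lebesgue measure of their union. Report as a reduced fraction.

By countable additivity of the Lebesgue measure on pairwise disjoint measurable sets,
  m(union_{k >= 0} I_k) = sum_{k >= 0} m(I_k) = sum_{k >= 0} a * r^k,
  with a = 3/4 and r = 1/2.
Since 0 < r = 1/2 < 1, the geometric series converges:
  sum_{k >= 0} a * r^k = a / (1 - r).
  = 3/4 / (1 - 1/2)
  = 3/4 / (1/2)
  = 3/2.

3/2


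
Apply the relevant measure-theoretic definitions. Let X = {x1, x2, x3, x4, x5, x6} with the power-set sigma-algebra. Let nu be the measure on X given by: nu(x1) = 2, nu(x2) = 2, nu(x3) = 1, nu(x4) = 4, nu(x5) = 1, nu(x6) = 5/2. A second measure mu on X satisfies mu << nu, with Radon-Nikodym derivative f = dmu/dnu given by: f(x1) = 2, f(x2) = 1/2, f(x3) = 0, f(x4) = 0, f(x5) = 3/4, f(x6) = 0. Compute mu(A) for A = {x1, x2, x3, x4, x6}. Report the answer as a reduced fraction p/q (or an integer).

By the defining property of the Radon-Nikodym derivative, for every measurable set A,
  mu(A) = integral_A f dnu.
Since nu is a discrete measure concentrated on the atoms of X, the integral over A reduces to the sum
  mu(A) = sum_{x in A} f(x) * nu({x}).
Computing each term:
  x1: f(x1) * nu(x1) = 2 * 2 = 4.
  x2: f(x2) * nu(x2) = 1/2 * 2 = 1.
  x3: f(x3) * nu(x3) = 0 * 1 = 0.
  x4: f(x4) * nu(x4) = 0 * 4 = 0.
  x6: f(x6) * nu(x6) = 0 * 5/2 = 0.
Summing: mu(A) = 4 + 1 + 0 + 0 + 0 = 5.

5


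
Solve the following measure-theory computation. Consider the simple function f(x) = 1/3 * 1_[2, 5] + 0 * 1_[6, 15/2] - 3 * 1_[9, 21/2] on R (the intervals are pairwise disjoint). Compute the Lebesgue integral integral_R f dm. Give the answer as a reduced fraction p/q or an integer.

For a simple function f = sum_i c_i * 1_{A_i} with disjoint A_i,
  integral f dm = sum_i c_i * m(A_i).
Lengths of the A_i:
  m(A_1) = 5 - 2 = 3.
  m(A_2) = 15/2 - 6 = 3/2.
  m(A_3) = 21/2 - 9 = 3/2.
Contributions c_i * m(A_i):
  (1/3) * (3) = 1.
  (0) * (3/2) = 0.
  (-3) * (3/2) = -9/2.
Total: 1 + 0 - 9/2 = -7/2.

-7/2


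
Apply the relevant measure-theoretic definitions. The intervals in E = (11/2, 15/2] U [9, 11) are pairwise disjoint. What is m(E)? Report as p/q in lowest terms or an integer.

For pairwise disjoint intervals, m(union_i I_i) = sum_i m(I_i),
and m is invariant under swapping open/closed endpoints (single points have measure 0).
So m(E) = sum_i (b_i - a_i).
  I_1 has length 15/2 - 11/2 = 2.
  I_2 has length 11 - 9 = 2.
Summing:
  m(E) = 2 + 2 = 4.

4


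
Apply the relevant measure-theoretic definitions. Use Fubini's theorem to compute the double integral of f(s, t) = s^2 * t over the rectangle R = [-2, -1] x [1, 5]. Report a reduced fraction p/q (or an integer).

f(s, t) is a tensor product of a function of s and a function of t, and both factors are bounded continuous (hence Lebesgue integrable) on the rectangle, so Fubini's theorem applies:
  integral_R f d(m x m) = (integral_a1^b1 s^2 ds) * (integral_a2^b2 t dt).
Inner integral in s: integral_{-2}^{-1} s^2 ds = ((-1)^3 - (-2)^3)/3
  = 7/3.
Inner integral in t: integral_{1}^{5} t dt = (5^2 - 1^2)/2
  = 12.
Product: (7/3) * (12) = 28.

28


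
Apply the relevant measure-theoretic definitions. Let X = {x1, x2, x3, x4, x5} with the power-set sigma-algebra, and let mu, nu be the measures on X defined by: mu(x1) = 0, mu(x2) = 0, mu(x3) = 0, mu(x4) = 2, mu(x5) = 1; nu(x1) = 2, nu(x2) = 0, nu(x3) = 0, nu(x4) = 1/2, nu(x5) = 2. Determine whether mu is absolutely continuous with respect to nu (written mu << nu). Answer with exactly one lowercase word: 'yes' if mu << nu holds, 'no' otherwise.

mu << nu means: every nu-null measurable set is also mu-null; equivalently, for every atom x, if nu({x}) = 0 then mu({x}) = 0.
Checking each atom:
  x1: nu = 2 > 0 -> no constraint.
  x2: nu = 0, mu = 0 -> consistent with mu << nu.
  x3: nu = 0, mu = 0 -> consistent with mu << nu.
  x4: nu = 1/2 > 0 -> no constraint.
  x5: nu = 2 > 0 -> no constraint.
No atom violates the condition. Therefore mu << nu.

yes


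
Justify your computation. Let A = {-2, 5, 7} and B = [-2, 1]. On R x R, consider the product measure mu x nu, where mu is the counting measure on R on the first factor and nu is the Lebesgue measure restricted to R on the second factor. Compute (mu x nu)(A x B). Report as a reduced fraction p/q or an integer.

For a measurable rectangle A x B, the product measure satisfies
  (mu x nu)(A x B) = mu(A) * nu(B).
  mu(A) = 3.
  nu(B) = 3.
  (mu x nu)(A x B) = 3 * 3 = 9.

9


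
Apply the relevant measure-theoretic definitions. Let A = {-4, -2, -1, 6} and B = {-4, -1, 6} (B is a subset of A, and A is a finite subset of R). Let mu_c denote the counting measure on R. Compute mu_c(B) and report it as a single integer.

Counting measure assigns mu_c(E) = |E| (number of elements) when E is finite.
B has 3 element(s), so mu_c(B) = 3.

3


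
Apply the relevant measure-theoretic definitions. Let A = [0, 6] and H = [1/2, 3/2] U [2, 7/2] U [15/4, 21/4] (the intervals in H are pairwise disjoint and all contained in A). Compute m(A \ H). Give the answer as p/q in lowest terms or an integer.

The ambient interval has length m(A) = 6 - 0 = 6.
Since the holes are disjoint and sit inside A, by finite additivity
  m(H) = sum_i (b_i - a_i), and m(A \ H) = m(A) - m(H).
Computing the hole measures:
  m(H_1) = 3/2 - 1/2 = 1.
  m(H_2) = 7/2 - 2 = 3/2.
  m(H_3) = 21/4 - 15/4 = 3/2.
Summed: m(H) = 1 + 3/2 + 3/2 = 4.
So m(A \ H) = 6 - 4 = 2.

2


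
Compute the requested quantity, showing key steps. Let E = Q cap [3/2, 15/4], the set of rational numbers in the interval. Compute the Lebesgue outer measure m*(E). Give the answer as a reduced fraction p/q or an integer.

Q cap [3/2, 15/4] is countable; list its elements as q_1, q_2, ... . Fix eps > 0 and cover the k-th point by an interval of length eps * 2^(-k). The cover has total length eps * sum_{k>=1} 2^(-k) = eps, so by definition of outer measure m*(Q cap [3/2, 15/4]) <= eps. Since eps was arbitrary and m* >= 0, the outer measure is 0.

0


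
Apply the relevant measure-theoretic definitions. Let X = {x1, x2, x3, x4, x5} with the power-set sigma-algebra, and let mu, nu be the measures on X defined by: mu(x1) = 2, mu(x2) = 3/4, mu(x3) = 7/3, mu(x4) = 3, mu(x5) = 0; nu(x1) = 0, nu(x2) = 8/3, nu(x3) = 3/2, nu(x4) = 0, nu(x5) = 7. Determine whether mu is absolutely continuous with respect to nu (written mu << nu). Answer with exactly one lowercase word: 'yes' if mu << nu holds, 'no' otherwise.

mu << nu means: every nu-null measurable set is also mu-null; equivalently, for every atom x, if nu({x}) = 0 then mu({x}) = 0.
Checking each atom:
  x1: nu = 0, mu = 2 > 0 -> violates mu << nu.
  x2: nu = 8/3 > 0 -> no constraint.
  x3: nu = 3/2 > 0 -> no constraint.
  x4: nu = 0, mu = 3 > 0 -> violates mu << nu.
  x5: nu = 7 > 0 -> no constraint.
The atom(s) x1, x4 violate the condition (nu = 0 but mu > 0). Therefore mu is NOT absolutely continuous w.r.t. nu.

no


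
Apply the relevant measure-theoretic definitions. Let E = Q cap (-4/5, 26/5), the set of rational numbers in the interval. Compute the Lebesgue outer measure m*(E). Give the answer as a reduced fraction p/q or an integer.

The set Q cap (-4/5, 26/5) is countable (a subset of the countable set Q). Lebesgue outer measure of any countable set is 0: each singleton {q} has m*({q}) = 0, and by countable subadditivity m*(union_k {q_k}) <= sum_k m*({q_k}) = sum_k 0 = 0. The reverse inequality m*(E) >= 0 is automatic. So m*(Q cap (-4/5, 26/5)) = 0.

0


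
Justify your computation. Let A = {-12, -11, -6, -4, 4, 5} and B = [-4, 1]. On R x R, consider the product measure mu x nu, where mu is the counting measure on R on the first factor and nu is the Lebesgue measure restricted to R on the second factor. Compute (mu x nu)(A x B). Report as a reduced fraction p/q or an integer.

For a measurable rectangle A x B, the product measure satisfies
  (mu x nu)(A x B) = mu(A) * nu(B).
  mu(A) = 6.
  nu(B) = 5.
  (mu x nu)(A x B) = 6 * 5 = 30.

30


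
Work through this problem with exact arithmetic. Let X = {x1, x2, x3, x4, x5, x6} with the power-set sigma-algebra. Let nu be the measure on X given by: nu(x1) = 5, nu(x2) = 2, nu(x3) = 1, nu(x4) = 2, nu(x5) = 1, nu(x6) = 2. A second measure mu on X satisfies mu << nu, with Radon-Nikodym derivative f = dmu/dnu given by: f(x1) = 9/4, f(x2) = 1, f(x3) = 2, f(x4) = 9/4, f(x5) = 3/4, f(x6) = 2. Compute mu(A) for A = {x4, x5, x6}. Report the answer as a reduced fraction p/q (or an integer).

By the defining property of the Radon-Nikodym derivative, for every measurable set A,
  mu(A) = integral_A f dnu.
Since nu is a discrete measure concentrated on the atoms of X, the integral over A reduces to the sum
  mu(A) = sum_{x in A} f(x) * nu({x}).
Computing each term:
  x4: f(x4) * nu(x4) = 9/4 * 2 = 9/2.
  x5: f(x5) * nu(x5) = 3/4 * 1 = 3/4.
  x6: f(x6) * nu(x6) = 2 * 2 = 4.
Summing: mu(A) = 9/2 + 3/4 + 4 = 37/4.

37/4


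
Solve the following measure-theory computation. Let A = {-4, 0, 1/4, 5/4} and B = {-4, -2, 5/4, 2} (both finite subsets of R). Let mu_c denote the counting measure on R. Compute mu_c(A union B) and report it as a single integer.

Counting measure on a finite set equals cardinality. By inclusion-exclusion, |A union B| = |A| + |B| - |A cap B|.
|A| = 4, |B| = 4, |A cap B| = 2.
So mu_c(A union B) = 4 + 4 - 2 = 6.

6
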